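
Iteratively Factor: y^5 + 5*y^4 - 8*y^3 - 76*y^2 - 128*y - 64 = (y + 4)*(y^4 + y^3 - 12*y^2 - 28*y - 16) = (y + 2)*(y + 4)*(y^3 - y^2 - 10*y - 8) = (y - 4)*(y + 2)*(y + 4)*(y^2 + 3*y + 2) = (y - 4)*(y + 2)^2*(y + 4)*(y + 1)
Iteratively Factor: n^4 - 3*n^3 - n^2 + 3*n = (n)*(n^3 - 3*n^2 - n + 3) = n*(n - 3)*(n^2 - 1) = n*(n - 3)*(n - 1)*(n + 1)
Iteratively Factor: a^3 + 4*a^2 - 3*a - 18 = (a + 3)*(a^2 + a - 6) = (a - 2)*(a + 3)*(a + 3)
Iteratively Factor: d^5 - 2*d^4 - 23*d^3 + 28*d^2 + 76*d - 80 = (d - 1)*(d^4 - d^3 - 24*d^2 + 4*d + 80) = (d - 1)*(d + 4)*(d^3 - 5*d^2 - 4*d + 20) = (d - 2)*(d - 1)*(d + 4)*(d^2 - 3*d - 10) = (d - 2)*(d - 1)*(d + 2)*(d + 4)*(d - 5)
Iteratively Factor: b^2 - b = (b - 1)*(b)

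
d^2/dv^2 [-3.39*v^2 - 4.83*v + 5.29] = -6.78000000000000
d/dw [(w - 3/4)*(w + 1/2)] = 2*w - 1/4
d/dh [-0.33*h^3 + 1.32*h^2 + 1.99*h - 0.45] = -0.99*h^2 + 2.64*h + 1.99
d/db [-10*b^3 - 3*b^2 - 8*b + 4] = -30*b^2 - 6*b - 8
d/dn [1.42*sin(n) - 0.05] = 1.42*cos(n)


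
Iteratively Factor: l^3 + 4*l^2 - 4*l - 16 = (l - 2)*(l^2 + 6*l + 8) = (l - 2)*(l + 4)*(l + 2)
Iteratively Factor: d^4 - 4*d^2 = (d - 2)*(d^3 + 2*d^2) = d*(d - 2)*(d^2 + 2*d) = d^2*(d - 2)*(d + 2)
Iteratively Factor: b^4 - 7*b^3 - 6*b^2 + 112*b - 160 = (b - 4)*(b^3 - 3*b^2 - 18*b + 40) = (b - 5)*(b - 4)*(b^2 + 2*b - 8) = (b - 5)*(b - 4)*(b + 4)*(b - 2)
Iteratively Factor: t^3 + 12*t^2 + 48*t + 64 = (t + 4)*(t^2 + 8*t + 16) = (t + 4)^2*(t + 4)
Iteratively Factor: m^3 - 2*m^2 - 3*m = (m - 3)*(m^2 + m) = m*(m - 3)*(m + 1)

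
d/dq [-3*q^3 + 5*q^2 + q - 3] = -9*q^2 + 10*q + 1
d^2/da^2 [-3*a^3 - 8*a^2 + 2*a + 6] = -18*a - 16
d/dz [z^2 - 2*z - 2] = 2*z - 2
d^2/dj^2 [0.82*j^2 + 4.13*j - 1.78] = 1.64000000000000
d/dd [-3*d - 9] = -3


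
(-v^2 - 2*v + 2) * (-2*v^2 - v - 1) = 2*v^4 + 5*v^3 - v^2 - 2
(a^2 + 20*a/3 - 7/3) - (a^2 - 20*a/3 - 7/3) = 40*a/3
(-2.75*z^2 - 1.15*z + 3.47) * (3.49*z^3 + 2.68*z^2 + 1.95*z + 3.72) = -9.5975*z^5 - 11.3835*z^4 + 3.6658*z^3 - 3.1729*z^2 + 2.4885*z + 12.9084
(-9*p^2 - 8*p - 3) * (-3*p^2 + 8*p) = 27*p^4 - 48*p^3 - 55*p^2 - 24*p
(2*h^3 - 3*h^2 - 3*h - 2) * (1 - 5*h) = -10*h^4 + 17*h^3 + 12*h^2 + 7*h - 2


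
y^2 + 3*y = y*(y + 3)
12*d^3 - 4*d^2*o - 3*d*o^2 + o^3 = (-3*d + o)*(-2*d + o)*(2*d + o)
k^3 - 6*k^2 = k^2*(k - 6)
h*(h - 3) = h^2 - 3*h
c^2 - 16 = (c - 4)*(c + 4)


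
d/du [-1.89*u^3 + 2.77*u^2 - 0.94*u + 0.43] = -5.67*u^2 + 5.54*u - 0.94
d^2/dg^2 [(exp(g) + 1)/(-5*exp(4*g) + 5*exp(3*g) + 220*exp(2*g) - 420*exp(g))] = (-9*exp(7*g) - 5*exp(6*g) + 107*exp(5*g) + 1143*exp(4*g) - 2672*exp(3*g) - 11272*exp(2*g) + 11088*exp(g) - 7056)*exp(-g)/(5*(exp(9*g) - 3*exp(8*g) - 129*exp(7*g) + 515*exp(6*g) + 5172*exp(5*g) - 27732*exp(4*g) - 41840*exp(3*g) + 466704*exp(2*g) - 931392*exp(g) + 592704))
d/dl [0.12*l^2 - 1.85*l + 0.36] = 0.24*l - 1.85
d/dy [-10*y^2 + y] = 1 - 20*y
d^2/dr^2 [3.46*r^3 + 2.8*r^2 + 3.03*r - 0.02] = 20.76*r + 5.6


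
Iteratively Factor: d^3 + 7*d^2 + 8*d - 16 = (d + 4)*(d^2 + 3*d - 4) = (d - 1)*(d + 4)*(d + 4)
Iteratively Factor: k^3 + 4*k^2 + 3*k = (k + 1)*(k^2 + 3*k) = k*(k + 1)*(k + 3)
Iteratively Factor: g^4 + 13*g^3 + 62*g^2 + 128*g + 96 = (g + 3)*(g^3 + 10*g^2 + 32*g + 32) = (g + 2)*(g + 3)*(g^2 + 8*g + 16) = (g + 2)*(g + 3)*(g + 4)*(g + 4)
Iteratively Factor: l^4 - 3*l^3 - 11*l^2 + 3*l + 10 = (l + 2)*(l^3 - 5*l^2 - l + 5) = (l + 1)*(l + 2)*(l^2 - 6*l + 5) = (l - 5)*(l + 1)*(l + 2)*(l - 1)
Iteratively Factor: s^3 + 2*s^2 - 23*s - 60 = (s + 3)*(s^2 - s - 20) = (s - 5)*(s + 3)*(s + 4)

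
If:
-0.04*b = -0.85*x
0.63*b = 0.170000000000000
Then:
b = 0.27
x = 0.01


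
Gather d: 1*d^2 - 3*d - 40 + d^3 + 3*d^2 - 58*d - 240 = d^3 + 4*d^2 - 61*d - 280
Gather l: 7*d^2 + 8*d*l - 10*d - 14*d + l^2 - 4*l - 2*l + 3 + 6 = 7*d^2 - 24*d + l^2 + l*(8*d - 6) + 9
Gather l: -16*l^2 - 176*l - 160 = -16*l^2 - 176*l - 160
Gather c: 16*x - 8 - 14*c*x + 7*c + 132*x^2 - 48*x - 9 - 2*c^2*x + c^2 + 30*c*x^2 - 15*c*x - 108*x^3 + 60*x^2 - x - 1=c^2*(1 - 2*x) + c*(30*x^2 - 29*x + 7) - 108*x^3 + 192*x^2 - 33*x - 18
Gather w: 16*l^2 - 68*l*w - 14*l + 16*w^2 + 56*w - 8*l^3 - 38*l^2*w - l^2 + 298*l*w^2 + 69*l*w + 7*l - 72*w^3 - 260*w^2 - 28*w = -8*l^3 + 15*l^2 - 7*l - 72*w^3 + w^2*(298*l - 244) + w*(-38*l^2 + l + 28)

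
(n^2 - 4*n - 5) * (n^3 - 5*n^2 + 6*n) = n^5 - 9*n^4 + 21*n^3 + n^2 - 30*n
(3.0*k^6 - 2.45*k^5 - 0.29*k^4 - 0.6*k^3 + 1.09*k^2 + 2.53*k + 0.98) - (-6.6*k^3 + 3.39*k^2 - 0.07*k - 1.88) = 3.0*k^6 - 2.45*k^5 - 0.29*k^4 + 6.0*k^3 - 2.3*k^2 + 2.6*k + 2.86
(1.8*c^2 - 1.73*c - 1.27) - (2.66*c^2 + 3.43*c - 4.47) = -0.86*c^2 - 5.16*c + 3.2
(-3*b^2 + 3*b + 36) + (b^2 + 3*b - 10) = -2*b^2 + 6*b + 26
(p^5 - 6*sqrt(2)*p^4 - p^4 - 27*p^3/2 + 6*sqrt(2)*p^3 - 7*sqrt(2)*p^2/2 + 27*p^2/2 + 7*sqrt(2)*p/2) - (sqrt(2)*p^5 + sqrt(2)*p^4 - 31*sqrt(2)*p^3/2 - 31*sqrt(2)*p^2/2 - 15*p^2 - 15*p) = -sqrt(2)*p^5 + p^5 - 7*sqrt(2)*p^4 - p^4 - 27*p^3/2 + 43*sqrt(2)*p^3/2 + 12*sqrt(2)*p^2 + 57*p^2/2 + 7*sqrt(2)*p/2 + 15*p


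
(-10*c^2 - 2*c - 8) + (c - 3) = -10*c^2 - c - 11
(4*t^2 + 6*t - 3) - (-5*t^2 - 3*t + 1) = 9*t^2 + 9*t - 4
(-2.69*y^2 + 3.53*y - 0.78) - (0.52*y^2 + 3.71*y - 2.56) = -3.21*y^2 - 0.18*y + 1.78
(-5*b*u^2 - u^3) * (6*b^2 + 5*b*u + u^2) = -30*b^3*u^2 - 31*b^2*u^3 - 10*b*u^4 - u^5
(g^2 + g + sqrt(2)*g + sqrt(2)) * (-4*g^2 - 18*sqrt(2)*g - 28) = -4*g^4 - 22*sqrt(2)*g^3 - 4*g^3 - 64*g^2 - 22*sqrt(2)*g^2 - 64*g - 28*sqrt(2)*g - 28*sqrt(2)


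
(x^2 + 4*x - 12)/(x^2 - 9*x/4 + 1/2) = 4*(x + 6)/(4*x - 1)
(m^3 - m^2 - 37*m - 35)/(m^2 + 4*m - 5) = (m^2 - 6*m - 7)/(m - 1)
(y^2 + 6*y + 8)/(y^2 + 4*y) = (y + 2)/y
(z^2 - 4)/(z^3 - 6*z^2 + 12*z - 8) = (z + 2)/(z^2 - 4*z + 4)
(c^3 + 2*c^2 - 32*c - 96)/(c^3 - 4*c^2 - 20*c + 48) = (c + 4)/(c - 2)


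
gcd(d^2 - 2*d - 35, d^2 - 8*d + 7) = d - 7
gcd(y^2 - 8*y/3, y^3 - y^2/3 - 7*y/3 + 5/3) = 1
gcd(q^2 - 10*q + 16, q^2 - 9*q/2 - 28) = q - 8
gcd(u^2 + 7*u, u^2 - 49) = u + 7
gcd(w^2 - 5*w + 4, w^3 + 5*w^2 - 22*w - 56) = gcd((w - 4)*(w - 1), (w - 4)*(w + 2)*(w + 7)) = w - 4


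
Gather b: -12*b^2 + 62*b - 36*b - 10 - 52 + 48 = -12*b^2 + 26*b - 14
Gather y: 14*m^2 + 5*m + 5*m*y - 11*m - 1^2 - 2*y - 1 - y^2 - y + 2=14*m^2 - 6*m - y^2 + y*(5*m - 3)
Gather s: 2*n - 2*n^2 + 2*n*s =-2*n^2 + 2*n*s + 2*n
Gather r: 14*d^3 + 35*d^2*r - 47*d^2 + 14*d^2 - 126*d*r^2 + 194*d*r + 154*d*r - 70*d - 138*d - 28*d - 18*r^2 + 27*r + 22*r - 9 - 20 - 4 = 14*d^3 - 33*d^2 - 236*d + r^2*(-126*d - 18) + r*(35*d^2 + 348*d + 49) - 33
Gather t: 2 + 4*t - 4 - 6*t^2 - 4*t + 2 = -6*t^2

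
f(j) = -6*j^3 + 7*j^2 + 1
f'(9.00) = -1332.00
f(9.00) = -3806.00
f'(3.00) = -120.00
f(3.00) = -98.00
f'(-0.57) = -13.83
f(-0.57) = 4.39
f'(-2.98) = -201.57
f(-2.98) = 221.94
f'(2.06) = -47.54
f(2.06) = -21.75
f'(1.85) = -35.70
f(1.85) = -13.03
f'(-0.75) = -20.62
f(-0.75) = 7.47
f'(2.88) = -108.98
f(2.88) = -84.27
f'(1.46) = -17.93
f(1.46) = -2.75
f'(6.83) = -744.06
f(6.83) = -1584.13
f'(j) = -18*j^2 + 14*j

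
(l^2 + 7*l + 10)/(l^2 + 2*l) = (l + 5)/l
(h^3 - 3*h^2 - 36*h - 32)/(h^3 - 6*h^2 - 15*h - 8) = (h + 4)/(h + 1)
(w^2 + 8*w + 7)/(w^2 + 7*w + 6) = (w + 7)/(w + 6)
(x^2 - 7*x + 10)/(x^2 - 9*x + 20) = (x - 2)/(x - 4)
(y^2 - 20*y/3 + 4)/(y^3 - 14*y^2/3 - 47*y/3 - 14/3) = (-3*y^2 + 20*y - 12)/(-3*y^3 + 14*y^2 + 47*y + 14)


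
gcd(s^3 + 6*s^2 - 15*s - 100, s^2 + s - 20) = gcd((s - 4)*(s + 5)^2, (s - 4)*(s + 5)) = s^2 + s - 20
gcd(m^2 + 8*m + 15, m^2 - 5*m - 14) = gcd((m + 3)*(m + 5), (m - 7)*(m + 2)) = 1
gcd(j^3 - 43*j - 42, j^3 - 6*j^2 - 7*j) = j^2 - 6*j - 7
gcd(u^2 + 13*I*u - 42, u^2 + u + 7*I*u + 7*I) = u + 7*I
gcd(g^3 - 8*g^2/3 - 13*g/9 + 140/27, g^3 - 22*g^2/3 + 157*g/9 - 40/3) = g - 5/3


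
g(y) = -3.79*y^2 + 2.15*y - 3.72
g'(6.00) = -43.33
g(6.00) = -127.26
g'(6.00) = -43.33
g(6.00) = -127.26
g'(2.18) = -14.37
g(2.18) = -17.04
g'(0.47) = -1.41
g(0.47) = -3.55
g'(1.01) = -5.51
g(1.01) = -5.41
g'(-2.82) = 23.53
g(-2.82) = -39.92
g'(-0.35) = 4.80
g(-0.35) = -4.94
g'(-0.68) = 7.30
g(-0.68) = -6.93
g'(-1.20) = 11.25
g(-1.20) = -11.76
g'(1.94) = -12.56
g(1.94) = -13.81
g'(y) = 2.15 - 7.58*y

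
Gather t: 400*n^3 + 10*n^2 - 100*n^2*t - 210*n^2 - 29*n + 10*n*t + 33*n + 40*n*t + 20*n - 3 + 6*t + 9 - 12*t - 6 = 400*n^3 - 200*n^2 + 24*n + t*(-100*n^2 + 50*n - 6)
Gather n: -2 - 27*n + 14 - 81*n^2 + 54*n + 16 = -81*n^2 + 27*n + 28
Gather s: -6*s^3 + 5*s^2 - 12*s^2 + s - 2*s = -6*s^3 - 7*s^2 - s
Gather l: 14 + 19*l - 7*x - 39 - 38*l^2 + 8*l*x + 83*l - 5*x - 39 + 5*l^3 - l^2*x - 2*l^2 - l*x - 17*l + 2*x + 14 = 5*l^3 + l^2*(-x - 40) + l*(7*x + 85) - 10*x - 50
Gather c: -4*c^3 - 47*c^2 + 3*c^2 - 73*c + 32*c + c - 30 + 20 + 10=-4*c^3 - 44*c^2 - 40*c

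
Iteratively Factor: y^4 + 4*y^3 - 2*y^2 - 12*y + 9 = (y - 1)*(y^3 + 5*y^2 + 3*y - 9) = (y - 1)*(y + 3)*(y^2 + 2*y - 3) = (y - 1)^2*(y + 3)*(y + 3)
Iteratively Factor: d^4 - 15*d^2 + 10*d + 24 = (d - 2)*(d^3 + 2*d^2 - 11*d - 12) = (d - 2)*(d + 1)*(d^2 + d - 12) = (d - 3)*(d - 2)*(d + 1)*(d + 4)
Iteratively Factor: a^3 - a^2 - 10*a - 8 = (a + 2)*(a^2 - 3*a - 4) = (a + 1)*(a + 2)*(a - 4)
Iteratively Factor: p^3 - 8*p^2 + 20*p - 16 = (p - 2)*(p^2 - 6*p + 8) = (p - 2)^2*(p - 4)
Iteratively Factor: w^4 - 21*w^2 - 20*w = (w)*(w^3 - 21*w - 20) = w*(w + 1)*(w^2 - w - 20) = w*(w - 5)*(w + 1)*(w + 4)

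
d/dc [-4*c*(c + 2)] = -8*c - 8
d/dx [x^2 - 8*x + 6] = 2*x - 8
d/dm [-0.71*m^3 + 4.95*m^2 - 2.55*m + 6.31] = -2.13*m^2 + 9.9*m - 2.55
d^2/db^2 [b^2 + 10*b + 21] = 2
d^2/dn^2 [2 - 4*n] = 0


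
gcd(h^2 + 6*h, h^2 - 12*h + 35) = 1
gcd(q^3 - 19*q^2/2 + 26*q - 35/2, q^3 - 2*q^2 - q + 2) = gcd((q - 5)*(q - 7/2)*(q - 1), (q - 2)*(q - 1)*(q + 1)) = q - 1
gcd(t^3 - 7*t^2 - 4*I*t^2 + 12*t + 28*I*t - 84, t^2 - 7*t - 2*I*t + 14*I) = t - 7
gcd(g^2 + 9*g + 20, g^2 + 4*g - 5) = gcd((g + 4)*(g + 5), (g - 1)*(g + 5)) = g + 5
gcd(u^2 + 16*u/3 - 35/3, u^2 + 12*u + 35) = u + 7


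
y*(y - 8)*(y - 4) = y^3 - 12*y^2 + 32*y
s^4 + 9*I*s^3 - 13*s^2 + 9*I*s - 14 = (s - I)*(s + I)*(s + 2*I)*(s + 7*I)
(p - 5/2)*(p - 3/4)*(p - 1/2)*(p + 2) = p^4 - 7*p^3/4 - 4*p^2 + 97*p/16 - 15/8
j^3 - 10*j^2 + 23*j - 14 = (j - 7)*(j - 2)*(j - 1)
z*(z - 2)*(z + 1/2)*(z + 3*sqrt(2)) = z^4 - 3*z^3/2 + 3*sqrt(2)*z^3 - 9*sqrt(2)*z^2/2 - z^2 - 3*sqrt(2)*z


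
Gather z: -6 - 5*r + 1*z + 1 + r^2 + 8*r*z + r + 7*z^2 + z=r^2 - 4*r + 7*z^2 + z*(8*r + 2) - 5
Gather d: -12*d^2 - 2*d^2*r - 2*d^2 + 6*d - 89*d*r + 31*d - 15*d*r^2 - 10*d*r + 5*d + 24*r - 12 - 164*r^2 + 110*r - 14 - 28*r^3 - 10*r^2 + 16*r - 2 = d^2*(-2*r - 14) + d*(-15*r^2 - 99*r + 42) - 28*r^3 - 174*r^2 + 150*r - 28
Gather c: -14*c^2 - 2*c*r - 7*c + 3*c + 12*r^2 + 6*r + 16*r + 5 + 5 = -14*c^2 + c*(-2*r - 4) + 12*r^2 + 22*r + 10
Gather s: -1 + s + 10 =s + 9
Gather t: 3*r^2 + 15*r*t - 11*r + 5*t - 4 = 3*r^2 - 11*r + t*(15*r + 5) - 4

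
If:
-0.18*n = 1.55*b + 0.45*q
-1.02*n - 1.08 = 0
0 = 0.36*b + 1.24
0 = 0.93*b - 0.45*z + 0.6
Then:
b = -3.44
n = -1.06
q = 12.29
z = -5.79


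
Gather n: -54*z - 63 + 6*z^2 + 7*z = 6*z^2 - 47*z - 63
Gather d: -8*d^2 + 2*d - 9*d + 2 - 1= -8*d^2 - 7*d + 1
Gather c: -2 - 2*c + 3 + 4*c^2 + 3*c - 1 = 4*c^2 + c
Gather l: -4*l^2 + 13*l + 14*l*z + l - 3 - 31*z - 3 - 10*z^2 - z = -4*l^2 + l*(14*z + 14) - 10*z^2 - 32*z - 6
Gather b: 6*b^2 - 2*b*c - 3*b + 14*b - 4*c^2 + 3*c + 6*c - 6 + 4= 6*b^2 + b*(11 - 2*c) - 4*c^2 + 9*c - 2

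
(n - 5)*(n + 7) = n^2 + 2*n - 35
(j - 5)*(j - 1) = j^2 - 6*j + 5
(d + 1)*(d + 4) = d^2 + 5*d + 4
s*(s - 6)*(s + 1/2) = s^3 - 11*s^2/2 - 3*s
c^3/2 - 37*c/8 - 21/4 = (c/2 + 1)*(c - 7/2)*(c + 3/2)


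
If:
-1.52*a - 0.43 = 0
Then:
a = -0.28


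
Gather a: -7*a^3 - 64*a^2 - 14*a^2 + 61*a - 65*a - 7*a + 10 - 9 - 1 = -7*a^3 - 78*a^2 - 11*a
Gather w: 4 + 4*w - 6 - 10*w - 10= -6*w - 12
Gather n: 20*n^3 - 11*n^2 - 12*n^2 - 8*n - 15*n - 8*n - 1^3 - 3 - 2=20*n^3 - 23*n^2 - 31*n - 6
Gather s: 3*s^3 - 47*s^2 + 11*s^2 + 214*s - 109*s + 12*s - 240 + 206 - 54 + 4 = 3*s^3 - 36*s^2 + 117*s - 84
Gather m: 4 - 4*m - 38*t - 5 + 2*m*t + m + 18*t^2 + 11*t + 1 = m*(2*t - 3) + 18*t^2 - 27*t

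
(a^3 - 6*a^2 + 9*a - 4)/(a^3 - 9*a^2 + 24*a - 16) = (a - 1)/(a - 4)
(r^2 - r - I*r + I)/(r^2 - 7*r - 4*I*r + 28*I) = (r^2 - r - I*r + I)/(r^2 - 7*r - 4*I*r + 28*I)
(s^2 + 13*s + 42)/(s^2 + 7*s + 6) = (s + 7)/(s + 1)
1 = 1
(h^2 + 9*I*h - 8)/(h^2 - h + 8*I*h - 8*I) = (h + I)/(h - 1)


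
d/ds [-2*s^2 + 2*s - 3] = 2 - 4*s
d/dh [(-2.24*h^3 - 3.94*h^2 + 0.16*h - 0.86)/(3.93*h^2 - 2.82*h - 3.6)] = (-8.8032*h^4 + 12.6336*h^3 + 34.674*h^2 + 35.1276*h - 3.0012)/(15.4449*h^4 - 22.1652*h^3 - 20.3436*h^2 + 20.304*h + 12.96)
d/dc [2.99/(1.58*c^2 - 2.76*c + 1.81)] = (8.2524 - 9.4484*c)/(1.58*c^2 - 2.76*c + 1.81)^2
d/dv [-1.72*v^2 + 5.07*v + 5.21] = 5.07 - 3.44*v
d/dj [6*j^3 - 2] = 18*j^2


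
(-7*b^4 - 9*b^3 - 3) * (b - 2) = -7*b^5 + 5*b^4 + 18*b^3 - 3*b + 6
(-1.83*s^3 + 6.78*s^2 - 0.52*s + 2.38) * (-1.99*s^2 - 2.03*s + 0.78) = 3.6417*s^5 - 9.7773*s^4 - 14.156*s^3 + 1.6078*s^2 - 5.237*s + 1.8564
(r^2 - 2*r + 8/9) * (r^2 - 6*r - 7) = r^4 - 8*r^3 + 53*r^2/9 + 26*r/3 - 56/9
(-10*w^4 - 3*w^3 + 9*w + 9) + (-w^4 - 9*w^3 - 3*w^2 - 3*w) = -11*w^4 - 12*w^3 - 3*w^2 + 6*w + 9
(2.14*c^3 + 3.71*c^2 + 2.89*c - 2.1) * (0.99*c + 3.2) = 2.1186*c^4 + 10.5209*c^3 + 14.7331*c^2 + 7.169*c - 6.72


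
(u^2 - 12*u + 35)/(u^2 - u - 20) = (u - 7)/(u + 4)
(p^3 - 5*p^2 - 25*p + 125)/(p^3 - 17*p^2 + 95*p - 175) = (p + 5)/(p - 7)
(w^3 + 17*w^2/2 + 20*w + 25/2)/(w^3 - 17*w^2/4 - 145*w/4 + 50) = 2*(2*w^2 + 7*w + 5)/(4*w^2 - 37*w + 40)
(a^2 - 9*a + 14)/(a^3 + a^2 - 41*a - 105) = (a - 2)/(a^2 + 8*a + 15)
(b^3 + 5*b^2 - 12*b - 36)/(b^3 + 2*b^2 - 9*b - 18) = (b + 6)/(b + 3)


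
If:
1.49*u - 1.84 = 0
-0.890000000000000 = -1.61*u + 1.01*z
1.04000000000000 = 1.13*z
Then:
No Solution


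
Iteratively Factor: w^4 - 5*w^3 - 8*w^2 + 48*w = (w - 4)*(w^3 - w^2 - 12*w) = (w - 4)^2*(w^2 + 3*w) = (w - 4)^2*(w + 3)*(w)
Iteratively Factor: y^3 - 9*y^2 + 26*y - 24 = (y - 4)*(y^2 - 5*y + 6) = (y - 4)*(y - 2)*(y - 3)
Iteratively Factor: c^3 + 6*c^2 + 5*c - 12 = (c + 3)*(c^2 + 3*c - 4) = (c - 1)*(c + 3)*(c + 4)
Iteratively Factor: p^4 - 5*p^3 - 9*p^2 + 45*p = (p + 3)*(p^3 - 8*p^2 + 15*p) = (p - 5)*(p + 3)*(p^2 - 3*p) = (p - 5)*(p - 3)*(p + 3)*(p)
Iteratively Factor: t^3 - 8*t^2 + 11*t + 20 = (t + 1)*(t^2 - 9*t + 20) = (t - 4)*(t + 1)*(t - 5)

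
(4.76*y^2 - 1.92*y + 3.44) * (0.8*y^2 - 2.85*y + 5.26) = 3.808*y^4 - 15.102*y^3 + 33.2616*y^2 - 19.9032*y + 18.0944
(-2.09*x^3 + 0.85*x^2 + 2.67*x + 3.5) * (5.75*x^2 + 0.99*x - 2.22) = -12.0175*x^5 + 2.8184*x^4 + 20.8338*x^3 + 20.8813*x^2 - 2.4624*x - 7.77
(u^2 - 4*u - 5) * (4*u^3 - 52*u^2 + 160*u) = 4*u^5 - 68*u^4 + 348*u^3 - 380*u^2 - 800*u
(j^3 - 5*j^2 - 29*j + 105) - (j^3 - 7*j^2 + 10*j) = 2*j^2 - 39*j + 105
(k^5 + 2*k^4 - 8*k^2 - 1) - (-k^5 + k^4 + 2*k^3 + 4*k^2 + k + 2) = 2*k^5 + k^4 - 2*k^3 - 12*k^2 - k - 3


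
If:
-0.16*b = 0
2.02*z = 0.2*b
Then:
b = 0.00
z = 0.00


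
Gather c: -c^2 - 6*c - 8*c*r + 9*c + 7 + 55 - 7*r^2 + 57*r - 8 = -c^2 + c*(3 - 8*r) - 7*r^2 + 57*r + 54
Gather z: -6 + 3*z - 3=3*z - 9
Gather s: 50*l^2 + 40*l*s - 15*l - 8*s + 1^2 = 50*l^2 - 15*l + s*(40*l - 8) + 1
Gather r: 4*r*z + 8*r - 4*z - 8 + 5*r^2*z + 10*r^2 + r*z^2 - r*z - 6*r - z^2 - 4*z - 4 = r^2*(5*z + 10) + r*(z^2 + 3*z + 2) - z^2 - 8*z - 12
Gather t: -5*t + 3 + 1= 4 - 5*t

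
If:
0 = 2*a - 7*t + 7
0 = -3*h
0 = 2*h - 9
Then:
No Solution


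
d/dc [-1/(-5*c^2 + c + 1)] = (1 - 10*c)/(-5*c^2 + c + 1)^2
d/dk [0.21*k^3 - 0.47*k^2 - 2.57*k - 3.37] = 0.63*k^2 - 0.94*k - 2.57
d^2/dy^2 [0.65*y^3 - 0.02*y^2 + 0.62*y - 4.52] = 3.9*y - 0.04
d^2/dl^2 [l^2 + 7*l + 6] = 2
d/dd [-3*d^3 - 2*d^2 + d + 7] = -9*d^2 - 4*d + 1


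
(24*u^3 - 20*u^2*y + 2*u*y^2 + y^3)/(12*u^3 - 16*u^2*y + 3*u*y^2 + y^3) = (-2*u + y)/(-u + y)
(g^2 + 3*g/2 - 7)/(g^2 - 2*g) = (g + 7/2)/g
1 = 1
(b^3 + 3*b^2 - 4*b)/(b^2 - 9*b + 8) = b*(b + 4)/(b - 8)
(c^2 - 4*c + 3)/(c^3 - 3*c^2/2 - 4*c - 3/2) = 2*(c - 1)/(2*c^2 + 3*c + 1)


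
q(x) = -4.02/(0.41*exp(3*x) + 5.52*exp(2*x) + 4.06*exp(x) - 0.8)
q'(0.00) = 0.78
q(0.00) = -0.44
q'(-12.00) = 0.00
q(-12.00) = 5.03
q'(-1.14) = 8.56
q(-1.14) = -3.73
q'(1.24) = 0.09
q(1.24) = -0.04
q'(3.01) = 0.00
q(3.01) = -0.00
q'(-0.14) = 0.99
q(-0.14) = -0.56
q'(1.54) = 0.05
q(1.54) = -0.02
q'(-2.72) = 4.91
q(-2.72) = 7.91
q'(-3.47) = 1.23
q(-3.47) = 6.02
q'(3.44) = 0.00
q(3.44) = -0.00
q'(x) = -4.02*(-1.23*exp(3*x) - 11.04*exp(2*x) - 4.06*exp(x))/(0.41*exp(3*x) + 5.52*exp(2*x) + 4.06*exp(x) - 0.8)^2 = (4.9446*exp(2*x) + 44.3808*exp(x) + 16.3212)*exp(x)/(0.41*exp(3*x) + 5.52*exp(2*x) + 4.06*exp(x) - 0.8)^2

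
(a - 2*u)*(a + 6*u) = a^2 + 4*a*u - 12*u^2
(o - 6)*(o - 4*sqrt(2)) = o^2 - 6*o - 4*sqrt(2)*o + 24*sqrt(2)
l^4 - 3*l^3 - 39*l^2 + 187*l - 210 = (l - 5)*(l - 3)*(l - 2)*(l + 7)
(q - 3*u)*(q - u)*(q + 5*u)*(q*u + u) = q^4*u + q^3*u^2 + q^3*u - 17*q^2*u^3 + q^2*u^2 + 15*q*u^4 - 17*q*u^3 + 15*u^4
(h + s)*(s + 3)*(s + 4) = h*s^2 + 7*h*s + 12*h + s^3 + 7*s^2 + 12*s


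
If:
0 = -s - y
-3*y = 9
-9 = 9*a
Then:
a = -1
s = 3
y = -3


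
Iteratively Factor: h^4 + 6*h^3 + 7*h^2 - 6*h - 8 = (h - 1)*(h^3 + 7*h^2 + 14*h + 8) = (h - 1)*(h + 4)*(h^2 + 3*h + 2) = (h - 1)*(h + 2)*(h + 4)*(h + 1)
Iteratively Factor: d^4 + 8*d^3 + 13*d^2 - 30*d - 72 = (d + 3)*(d^3 + 5*d^2 - 2*d - 24) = (d + 3)^2*(d^2 + 2*d - 8) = (d + 3)^2*(d + 4)*(d - 2)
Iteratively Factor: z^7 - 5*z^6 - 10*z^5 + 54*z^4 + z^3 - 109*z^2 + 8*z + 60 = (z + 3)*(z^6 - 8*z^5 + 14*z^4 + 12*z^3 - 35*z^2 - 4*z + 20) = (z + 1)*(z + 3)*(z^5 - 9*z^4 + 23*z^3 - 11*z^2 - 24*z + 20) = (z - 2)*(z + 1)*(z + 3)*(z^4 - 7*z^3 + 9*z^2 + 7*z - 10) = (z - 2)*(z - 1)*(z + 1)*(z + 3)*(z^3 - 6*z^2 + 3*z + 10) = (z - 5)*(z - 2)*(z - 1)*(z + 1)*(z + 3)*(z^2 - z - 2) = (z - 5)*(z - 2)^2*(z - 1)*(z + 1)*(z + 3)*(z + 1)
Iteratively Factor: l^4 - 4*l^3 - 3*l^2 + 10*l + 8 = (l - 4)*(l^3 - 3*l - 2) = (l - 4)*(l + 1)*(l^2 - l - 2) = (l - 4)*(l + 1)^2*(l - 2)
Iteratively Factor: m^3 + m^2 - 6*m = (m - 2)*(m^2 + 3*m) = (m - 2)*(m + 3)*(m)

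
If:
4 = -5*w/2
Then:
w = -8/5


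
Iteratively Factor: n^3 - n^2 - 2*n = (n - 2)*(n^2 + n) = (n - 2)*(n + 1)*(n)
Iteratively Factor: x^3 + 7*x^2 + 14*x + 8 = (x + 4)*(x^2 + 3*x + 2) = (x + 1)*(x + 4)*(x + 2)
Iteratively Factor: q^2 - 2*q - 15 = (q - 5)*(q + 3)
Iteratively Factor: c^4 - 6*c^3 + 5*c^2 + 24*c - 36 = (c - 3)*(c^3 - 3*c^2 - 4*c + 12) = (c - 3)*(c - 2)*(c^2 - c - 6) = (c - 3)^2*(c - 2)*(c + 2)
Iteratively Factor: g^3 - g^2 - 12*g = (g)*(g^2 - g - 12) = g*(g - 4)*(g + 3)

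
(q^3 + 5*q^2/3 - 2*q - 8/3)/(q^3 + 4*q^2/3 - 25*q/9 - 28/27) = 9*(q^2 + 3*q + 2)/(9*q^2 + 24*q + 7)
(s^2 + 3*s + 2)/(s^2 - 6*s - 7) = (s + 2)/(s - 7)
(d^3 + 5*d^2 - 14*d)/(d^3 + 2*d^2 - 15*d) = (d^2 + 5*d - 14)/(d^2 + 2*d - 15)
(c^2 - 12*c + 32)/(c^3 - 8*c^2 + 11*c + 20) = (c - 8)/(c^2 - 4*c - 5)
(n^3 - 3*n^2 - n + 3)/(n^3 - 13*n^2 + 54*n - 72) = (n^2 - 1)/(n^2 - 10*n + 24)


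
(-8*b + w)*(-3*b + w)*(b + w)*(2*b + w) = 48*b^4 + 50*b^3*w - 7*b^2*w^2 - 8*b*w^3 + w^4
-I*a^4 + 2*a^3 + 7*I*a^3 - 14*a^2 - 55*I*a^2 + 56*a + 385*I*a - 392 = (a - 7)*(a - 7*I)*(a + 8*I)*(-I*a + 1)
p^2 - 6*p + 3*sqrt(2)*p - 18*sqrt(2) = (p - 6)*(p + 3*sqrt(2))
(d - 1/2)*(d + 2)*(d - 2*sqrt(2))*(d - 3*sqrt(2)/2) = d^4 - 7*sqrt(2)*d^3/2 + 3*d^3/2 - 21*sqrt(2)*d^2/4 + 5*d^2 + 7*sqrt(2)*d/2 + 9*d - 6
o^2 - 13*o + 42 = (o - 7)*(o - 6)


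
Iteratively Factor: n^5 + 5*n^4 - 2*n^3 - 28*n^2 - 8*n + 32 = (n + 2)*(n^4 + 3*n^3 - 8*n^2 - 12*n + 16) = (n + 2)^2*(n^3 + n^2 - 10*n + 8) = (n - 1)*(n + 2)^2*(n^2 + 2*n - 8) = (n - 2)*(n - 1)*(n + 2)^2*(n + 4)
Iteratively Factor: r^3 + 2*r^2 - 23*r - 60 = (r + 3)*(r^2 - r - 20) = (r + 3)*(r + 4)*(r - 5)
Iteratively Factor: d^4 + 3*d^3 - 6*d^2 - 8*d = (d)*(d^3 + 3*d^2 - 6*d - 8) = d*(d + 1)*(d^2 + 2*d - 8) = d*(d - 2)*(d + 1)*(d + 4)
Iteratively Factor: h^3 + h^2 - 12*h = (h)*(h^2 + h - 12) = h*(h - 3)*(h + 4)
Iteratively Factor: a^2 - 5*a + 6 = (a - 3)*(a - 2)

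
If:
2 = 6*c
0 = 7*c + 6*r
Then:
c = 1/3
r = -7/18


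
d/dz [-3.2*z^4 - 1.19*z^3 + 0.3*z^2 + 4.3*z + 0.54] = -12.8*z^3 - 3.57*z^2 + 0.6*z + 4.3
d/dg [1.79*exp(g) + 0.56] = 1.79*exp(g)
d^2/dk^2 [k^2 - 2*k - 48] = 2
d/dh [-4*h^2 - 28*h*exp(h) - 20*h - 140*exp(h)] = -28*h*exp(h) - 8*h - 168*exp(h) - 20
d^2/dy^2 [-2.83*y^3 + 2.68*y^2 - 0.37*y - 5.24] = 5.36 - 16.98*y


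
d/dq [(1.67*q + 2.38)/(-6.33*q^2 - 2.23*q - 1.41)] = (10.5711*q^2 + 30.1308*q + 2.9527)/(40.0689*q^4 + 28.2318*q^3 + 22.8235*q^2 + 6.2886*q + 1.9881)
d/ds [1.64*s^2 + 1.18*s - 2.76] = 3.28*s + 1.18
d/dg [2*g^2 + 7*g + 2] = 4*g + 7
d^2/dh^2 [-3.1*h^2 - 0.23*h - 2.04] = -6.20000000000000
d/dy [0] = 0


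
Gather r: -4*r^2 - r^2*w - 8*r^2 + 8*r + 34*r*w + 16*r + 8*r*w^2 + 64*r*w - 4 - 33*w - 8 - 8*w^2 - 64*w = r^2*(-w - 12) + r*(8*w^2 + 98*w + 24) - 8*w^2 - 97*w - 12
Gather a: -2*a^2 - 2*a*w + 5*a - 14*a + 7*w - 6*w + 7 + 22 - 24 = -2*a^2 + a*(-2*w - 9) + w + 5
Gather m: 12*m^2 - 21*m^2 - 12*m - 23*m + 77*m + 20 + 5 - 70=-9*m^2 + 42*m - 45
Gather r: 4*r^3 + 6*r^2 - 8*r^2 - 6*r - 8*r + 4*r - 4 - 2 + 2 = 4*r^3 - 2*r^2 - 10*r - 4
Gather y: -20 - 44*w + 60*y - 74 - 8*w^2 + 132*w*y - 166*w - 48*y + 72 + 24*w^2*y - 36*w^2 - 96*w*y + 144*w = -44*w^2 - 66*w + y*(24*w^2 + 36*w + 12) - 22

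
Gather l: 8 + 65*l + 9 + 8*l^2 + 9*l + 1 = 8*l^2 + 74*l + 18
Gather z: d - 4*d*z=-4*d*z + d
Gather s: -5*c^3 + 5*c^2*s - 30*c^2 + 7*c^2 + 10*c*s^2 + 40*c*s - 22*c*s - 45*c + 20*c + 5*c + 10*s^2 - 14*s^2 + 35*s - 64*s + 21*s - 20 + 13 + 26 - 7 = -5*c^3 - 23*c^2 - 20*c + s^2*(10*c - 4) + s*(5*c^2 + 18*c - 8) + 12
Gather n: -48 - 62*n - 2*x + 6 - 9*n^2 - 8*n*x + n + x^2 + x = -9*n^2 + n*(-8*x - 61) + x^2 - x - 42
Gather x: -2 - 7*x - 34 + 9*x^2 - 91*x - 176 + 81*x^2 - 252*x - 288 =90*x^2 - 350*x - 500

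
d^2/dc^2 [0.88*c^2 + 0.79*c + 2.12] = 1.76000000000000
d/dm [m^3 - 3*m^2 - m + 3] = 3*m^2 - 6*m - 1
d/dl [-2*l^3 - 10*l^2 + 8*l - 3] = -6*l^2 - 20*l + 8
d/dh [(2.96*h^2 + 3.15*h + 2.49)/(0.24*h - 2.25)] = (0.7104*h^2 - 13.32*h - 7.6851)/(0.0576*h^2 - 1.08*h + 5.0625)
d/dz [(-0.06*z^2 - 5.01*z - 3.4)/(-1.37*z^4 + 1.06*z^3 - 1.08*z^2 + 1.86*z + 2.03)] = (-0.1644*z^5 - 20.5275*z^4 - 8.0108*z^3 + 5.2896*z^2 - 7.5876*z - 3.8463)/(1.8769*z^8 - 2.9044*z^7 + 4.0828*z^6 - 7.386*z^5 - 0.452599999999999*z^4 + 0.285999999999999*z^3 - 0.9252*z^2 + 7.5516*z + 4.1209)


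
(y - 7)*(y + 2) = y^2 - 5*y - 14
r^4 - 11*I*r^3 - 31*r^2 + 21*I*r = r*(r - 7*I)*(r - 3*I)*(r - I)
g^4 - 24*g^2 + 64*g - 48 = (g - 2)^3*(g + 6)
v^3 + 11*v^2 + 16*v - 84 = (v - 2)*(v + 6)*(v + 7)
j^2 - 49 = (j - 7)*(j + 7)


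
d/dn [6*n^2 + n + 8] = 12*n + 1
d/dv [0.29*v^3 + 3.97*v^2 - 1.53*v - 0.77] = 0.87*v^2 + 7.94*v - 1.53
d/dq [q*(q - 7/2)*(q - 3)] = 3*q^2 - 13*q + 21/2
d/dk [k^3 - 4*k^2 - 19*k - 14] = 3*k^2 - 8*k - 19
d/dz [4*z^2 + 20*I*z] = 8*z + 20*I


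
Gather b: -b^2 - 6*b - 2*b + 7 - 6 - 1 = -b^2 - 8*b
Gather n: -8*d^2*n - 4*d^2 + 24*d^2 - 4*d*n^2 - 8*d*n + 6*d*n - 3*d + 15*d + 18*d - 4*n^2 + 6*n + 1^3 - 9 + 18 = 20*d^2 + 30*d + n^2*(-4*d - 4) + n*(-8*d^2 - 2*d + 6) + 10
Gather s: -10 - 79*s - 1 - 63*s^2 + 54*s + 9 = -63*s^2 - 25*s - 2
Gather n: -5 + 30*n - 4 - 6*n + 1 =24*n - 8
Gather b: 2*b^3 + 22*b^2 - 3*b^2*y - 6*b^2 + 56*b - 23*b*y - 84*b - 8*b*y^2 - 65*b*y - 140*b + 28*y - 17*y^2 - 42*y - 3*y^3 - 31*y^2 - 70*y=2*b^3 + b^2*(16 - 3*y) + b*(-8*y^2 - 88*y - 168) - 3*y^3 - 48*y^2 - 84*y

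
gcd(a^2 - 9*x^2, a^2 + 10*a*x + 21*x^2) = a + 3*x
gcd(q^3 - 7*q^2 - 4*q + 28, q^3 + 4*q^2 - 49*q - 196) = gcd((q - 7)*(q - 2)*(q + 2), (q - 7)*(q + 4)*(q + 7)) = q - 7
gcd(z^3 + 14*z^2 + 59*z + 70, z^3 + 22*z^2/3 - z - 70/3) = z^2 + 9*z + 14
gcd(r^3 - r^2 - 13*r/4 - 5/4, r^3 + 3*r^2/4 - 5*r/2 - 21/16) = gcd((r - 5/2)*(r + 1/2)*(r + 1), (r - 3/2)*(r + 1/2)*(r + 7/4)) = r + 1/2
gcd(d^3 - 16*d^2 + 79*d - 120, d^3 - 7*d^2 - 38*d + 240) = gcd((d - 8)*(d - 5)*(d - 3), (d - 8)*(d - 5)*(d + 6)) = d^2 - 13*d + 40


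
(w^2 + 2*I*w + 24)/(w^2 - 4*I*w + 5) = (w^2 + 2*I*w + 24)/(w^2 - 4*I*w + 5)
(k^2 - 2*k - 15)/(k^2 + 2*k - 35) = (k + 3)/(k + 7)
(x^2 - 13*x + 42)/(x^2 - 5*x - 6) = (x - 7)/(x + 1)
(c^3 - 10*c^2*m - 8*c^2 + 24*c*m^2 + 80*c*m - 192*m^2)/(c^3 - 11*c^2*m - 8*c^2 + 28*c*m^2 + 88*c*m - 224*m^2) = (c - 6*m)/(c - 7*m)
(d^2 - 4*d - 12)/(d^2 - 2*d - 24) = (d + 2)/(d + 4)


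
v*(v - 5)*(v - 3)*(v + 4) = v^4 - 4*v^3 - 17*v^2 + 60*v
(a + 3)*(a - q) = a^2 - a*q + 3*a - 3*q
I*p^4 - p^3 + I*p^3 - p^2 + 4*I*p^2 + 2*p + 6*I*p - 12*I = (p + 2)*(p - 2*I)*(p + 3*I)*(I*p - I)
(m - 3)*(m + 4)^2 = m^3 + 5*m^2 - 8*m - 48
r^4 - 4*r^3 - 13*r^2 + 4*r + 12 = (r - 6)*(r - 1)*(r + 1)*(r + 2)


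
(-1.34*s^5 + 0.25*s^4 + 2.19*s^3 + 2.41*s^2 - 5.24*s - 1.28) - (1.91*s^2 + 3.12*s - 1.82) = -1.34*s^5 + 0.25*s^4 + 2.19*s^3 + 0.5*s^2 - 8.36*s + 0.54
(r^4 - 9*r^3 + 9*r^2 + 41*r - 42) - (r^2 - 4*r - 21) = r^4 - 9*r^3 + 8*r^2 + 45*r - 21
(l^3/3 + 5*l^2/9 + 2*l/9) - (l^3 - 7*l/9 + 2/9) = -2*l^3/3 + 5*l^2/9 + l - 2/9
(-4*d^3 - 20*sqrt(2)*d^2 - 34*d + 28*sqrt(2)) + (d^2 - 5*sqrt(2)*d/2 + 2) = -4*d^3 - 20*sqrt(2)*d^2 + d^2 - 34*d - 5*sqrt(2)*d/2 + 2 + 28*sqrt(2)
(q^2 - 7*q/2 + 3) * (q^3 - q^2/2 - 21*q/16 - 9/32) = q^5 - 4*q^4 + 55*q^3/16 + 45*q^2/16 - 189*q/64 - 27/32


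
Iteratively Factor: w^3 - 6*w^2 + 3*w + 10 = (w - 5)*(w^2 - w - 2) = (w - 5)*(w - 2)*(w + 1)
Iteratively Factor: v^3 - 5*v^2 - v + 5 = (v - 1)*(v^2 - 4*v - 5) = (v - 5)*(v - 1)*(v + 1)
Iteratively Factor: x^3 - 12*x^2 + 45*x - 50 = (x - 2)*(x^2 - 10*x + 25) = (x - 5)*(x - 2)*(x - 5)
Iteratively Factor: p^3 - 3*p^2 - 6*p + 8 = (p - 1)*(p^2 - 2*p - 8) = (p - 1)*(p + 2)*(p - 4)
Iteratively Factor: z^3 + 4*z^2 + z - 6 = (z + 3)*(z^2 + z - 2) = (z + 2)*(z + 3)*(z - 1)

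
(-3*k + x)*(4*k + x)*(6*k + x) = -72*k^3 - 6*k^2*x + 7*k*x^2 + x^3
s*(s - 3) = s^2 - 3*s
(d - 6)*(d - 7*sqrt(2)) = d^2 - 7*sqrt(2)*d - 6*d + 42*sqrt(2)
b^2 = b^2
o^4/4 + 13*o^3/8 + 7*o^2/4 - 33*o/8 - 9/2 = (o/4 + 1)*(o - 3/2)*(o + 1)*(o + 3)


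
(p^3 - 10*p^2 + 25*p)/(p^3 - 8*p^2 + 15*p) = (p - 5)/(p - 3)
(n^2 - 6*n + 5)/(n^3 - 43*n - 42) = (-n^2 + 6*n - 5)/(-n^3 + 43*n + 42)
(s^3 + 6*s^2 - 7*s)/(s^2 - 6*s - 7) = s*(-s^2 - 6*s + 7)/(-s^2 + 6*s + 7)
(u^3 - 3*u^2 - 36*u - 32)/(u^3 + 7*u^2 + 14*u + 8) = (u - 8)/(u + 2)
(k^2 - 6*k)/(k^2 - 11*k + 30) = k/(k - 5)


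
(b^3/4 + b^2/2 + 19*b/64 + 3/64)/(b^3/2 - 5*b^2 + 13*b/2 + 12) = (16*b^2 + 16*b + 3)/(32*(b^2 - 11*b + 24))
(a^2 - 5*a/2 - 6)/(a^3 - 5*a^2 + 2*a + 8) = (a + 3/2)/(a^2 - a - 2)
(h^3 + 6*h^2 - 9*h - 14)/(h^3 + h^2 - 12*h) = (h^3 + 6*h^2 - 9*h - 14)/(h*(h^2 + h - 12))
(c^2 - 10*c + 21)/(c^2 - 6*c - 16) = (-c^2 + 10*c - 21)/(-c^2 + 6*c + 16)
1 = 1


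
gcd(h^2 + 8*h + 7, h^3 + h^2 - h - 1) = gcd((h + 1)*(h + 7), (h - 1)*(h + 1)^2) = h + 1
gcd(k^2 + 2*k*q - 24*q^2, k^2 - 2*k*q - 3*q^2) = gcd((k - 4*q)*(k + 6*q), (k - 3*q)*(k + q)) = 1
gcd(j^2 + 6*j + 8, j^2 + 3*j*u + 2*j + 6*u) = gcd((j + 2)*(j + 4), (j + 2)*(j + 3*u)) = j + 2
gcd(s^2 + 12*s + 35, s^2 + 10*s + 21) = s + 7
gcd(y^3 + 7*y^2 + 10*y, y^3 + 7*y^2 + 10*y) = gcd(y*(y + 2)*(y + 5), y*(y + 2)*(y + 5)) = y^3 + 7*y^2 + 10*y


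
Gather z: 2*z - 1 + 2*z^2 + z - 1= 2*z^2 + 3*z - 2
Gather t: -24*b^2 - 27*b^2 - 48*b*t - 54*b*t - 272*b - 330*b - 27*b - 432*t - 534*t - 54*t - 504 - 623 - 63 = -51*b^2 - 629*b + t*(-102*b - 1020) - 1190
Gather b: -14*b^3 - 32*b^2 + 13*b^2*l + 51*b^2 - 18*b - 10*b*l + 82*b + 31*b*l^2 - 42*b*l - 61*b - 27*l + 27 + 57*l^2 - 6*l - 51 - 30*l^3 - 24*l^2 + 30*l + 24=-14*b^3 + b^2*(13*l + 19) + b*(31*l^2 - 52*l + 3) - 30*l^3 + 33*l^2 - 3*l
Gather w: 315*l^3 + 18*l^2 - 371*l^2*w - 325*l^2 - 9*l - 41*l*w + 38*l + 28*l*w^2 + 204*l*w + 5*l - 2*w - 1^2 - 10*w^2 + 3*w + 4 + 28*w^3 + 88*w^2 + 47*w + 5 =315*l^3 - 307*l^2 + 34*l + 28*w^3 + w^2*(28*l + 78) + w*(-371*l^2 + 163*l + 48) + 8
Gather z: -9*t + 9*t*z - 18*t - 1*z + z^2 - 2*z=-27*t + z^2 + z*(9*t - 3)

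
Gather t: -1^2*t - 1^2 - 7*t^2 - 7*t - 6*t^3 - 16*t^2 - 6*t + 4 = -6*t^3 - 23*t^2 - 14*t + 3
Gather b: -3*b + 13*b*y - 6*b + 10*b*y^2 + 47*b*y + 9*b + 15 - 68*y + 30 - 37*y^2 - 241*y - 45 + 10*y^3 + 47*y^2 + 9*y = b*(10*y^2 + 60*y) + 10*y^3 + 10*y^2 - 300*y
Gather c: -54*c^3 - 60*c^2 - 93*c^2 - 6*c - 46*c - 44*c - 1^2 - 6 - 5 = -54*c^3 - 153*c^2 - 96*c - 12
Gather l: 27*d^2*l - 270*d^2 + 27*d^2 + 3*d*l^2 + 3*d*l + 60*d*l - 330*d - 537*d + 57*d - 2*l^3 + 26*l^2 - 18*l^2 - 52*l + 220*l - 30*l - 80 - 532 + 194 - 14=-243*d^2 - 810*d - 2*l^3 + l^2*(3*d + 8) + l*(27*d^2 + 63*d + 138) - 432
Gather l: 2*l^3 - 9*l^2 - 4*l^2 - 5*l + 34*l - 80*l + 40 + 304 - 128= 2*l^3 - 13*l^2 - 51*l + 216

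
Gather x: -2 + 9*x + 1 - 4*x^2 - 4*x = -4*x^2 + 5*x - 1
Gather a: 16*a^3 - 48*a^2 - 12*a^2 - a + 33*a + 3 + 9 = 16*a^3 - 60*a^2 + 32*a + 12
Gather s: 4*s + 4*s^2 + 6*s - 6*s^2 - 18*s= -2*s^2 - 8*s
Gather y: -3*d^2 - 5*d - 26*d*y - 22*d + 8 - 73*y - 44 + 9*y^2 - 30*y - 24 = -3*d^2 - 27*d + 9*y^2 + y*(-26*d - 103) - 60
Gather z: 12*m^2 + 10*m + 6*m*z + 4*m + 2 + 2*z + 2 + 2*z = 12*m^2 + 14*m + z*(6*m + 4) + 4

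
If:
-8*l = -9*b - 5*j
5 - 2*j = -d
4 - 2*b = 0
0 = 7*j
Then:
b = 2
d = -5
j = 0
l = 9/4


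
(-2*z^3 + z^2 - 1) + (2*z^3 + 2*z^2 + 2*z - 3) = 3*z^2 + 2*z - 4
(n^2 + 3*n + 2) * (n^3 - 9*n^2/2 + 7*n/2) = n^5 - 3*n^4/2 - 8*n^3 + 3*n^2/2 + 7*n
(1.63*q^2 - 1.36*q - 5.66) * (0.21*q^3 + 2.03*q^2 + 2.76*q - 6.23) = 0.3423*q^5 + 3.0233*q^4 + 0.549399999999999*q^3 - 25.3983*q^2 - 7.1488*q + 35.2618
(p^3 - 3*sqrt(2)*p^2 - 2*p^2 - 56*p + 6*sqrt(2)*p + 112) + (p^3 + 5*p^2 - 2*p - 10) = 2*p^3 - 3*sqrt(2)*p^2 + 3*p^2 - 58*p + 6*sqrt(2)*p + 102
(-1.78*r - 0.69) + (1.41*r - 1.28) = -0.37*r - 1.97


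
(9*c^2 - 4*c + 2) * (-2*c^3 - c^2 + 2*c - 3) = -18*c^5 - c^4 + 18*c^3 - 37*c^2 + 16*c - 6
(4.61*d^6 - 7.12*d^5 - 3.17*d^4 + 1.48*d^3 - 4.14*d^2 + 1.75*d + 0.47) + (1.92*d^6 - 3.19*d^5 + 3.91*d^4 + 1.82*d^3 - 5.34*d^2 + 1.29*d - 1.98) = 6.53*d^6 - 10.31*d^5 + 0.74*d^4 + 3.3*d^3 - 9.48*d^2 + 3.04*d - 1.51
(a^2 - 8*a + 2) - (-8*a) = a^2 + 2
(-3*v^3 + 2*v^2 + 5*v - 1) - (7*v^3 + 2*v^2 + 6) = -10*v^3 + 5*v - 7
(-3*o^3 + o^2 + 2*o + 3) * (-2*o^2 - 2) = 6*o^5 - 2*o^4 + 2*o^3 - 8*o^2 - 4*o - 6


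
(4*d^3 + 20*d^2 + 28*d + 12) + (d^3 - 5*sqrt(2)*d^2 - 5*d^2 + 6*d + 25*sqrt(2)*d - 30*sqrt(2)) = 5*d^3 - 5*sqrt(2)*d^2 + 15*d^2 + 34*d + 25*sqrt(2)*d - 30*sqrt(2) + 12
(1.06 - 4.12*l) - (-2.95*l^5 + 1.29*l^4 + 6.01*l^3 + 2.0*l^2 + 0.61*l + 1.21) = 2.95*l^5 - 1.29*l^4 - 6.01*l^3 - 2.0*l^2 - 4.73*l - 0.15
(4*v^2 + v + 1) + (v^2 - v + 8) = 5*v^2 + 9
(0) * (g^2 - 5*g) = 0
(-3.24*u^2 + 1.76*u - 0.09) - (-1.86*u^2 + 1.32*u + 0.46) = -1.38*u^2 + 0.44*u - 0.55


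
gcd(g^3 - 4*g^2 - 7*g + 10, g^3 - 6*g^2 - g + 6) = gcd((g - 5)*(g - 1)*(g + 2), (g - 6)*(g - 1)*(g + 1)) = g - 1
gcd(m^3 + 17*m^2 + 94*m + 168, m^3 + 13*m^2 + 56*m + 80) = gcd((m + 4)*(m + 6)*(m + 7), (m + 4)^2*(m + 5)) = m + 4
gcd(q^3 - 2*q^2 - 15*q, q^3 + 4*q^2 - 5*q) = q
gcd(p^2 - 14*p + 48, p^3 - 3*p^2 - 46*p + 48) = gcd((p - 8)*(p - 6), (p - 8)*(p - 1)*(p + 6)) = p - 8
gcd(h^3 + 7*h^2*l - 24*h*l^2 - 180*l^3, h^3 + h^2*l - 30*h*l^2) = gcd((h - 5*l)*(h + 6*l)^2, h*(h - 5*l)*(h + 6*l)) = h^2 + h*l - 30*l^2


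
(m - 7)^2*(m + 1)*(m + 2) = m^4 - 11*m^3 + 9*m^2 + 119*m + 98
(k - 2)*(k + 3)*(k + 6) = k^3 + 7*k^2 - 36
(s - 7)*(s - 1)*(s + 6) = s^3 - 2*s^2 - 41*s + 42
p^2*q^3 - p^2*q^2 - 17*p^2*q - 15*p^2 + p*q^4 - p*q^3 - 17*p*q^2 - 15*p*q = (p + q)*(q - 5)*(q + 3)*(p*q + p)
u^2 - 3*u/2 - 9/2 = (u - 3)*(u + 3/2)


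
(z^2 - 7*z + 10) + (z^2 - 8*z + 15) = 2*z^2 - 15*z + 25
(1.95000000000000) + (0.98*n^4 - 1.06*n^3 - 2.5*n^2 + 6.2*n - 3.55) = 0.98*n^4 - 1.06*n^3 - 2.5*n^2 + 6.2*n - 1.6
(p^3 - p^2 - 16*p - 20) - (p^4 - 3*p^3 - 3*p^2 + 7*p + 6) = -p^4 + 4*p^3 + 2*p^2 - 23*p - 26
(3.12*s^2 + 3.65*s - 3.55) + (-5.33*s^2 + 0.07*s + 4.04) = -2.21*s^2 + 3.72*s + 0.49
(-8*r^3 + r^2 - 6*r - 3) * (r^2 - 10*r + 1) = -8*r^5 + 81*r^4 - 24*r^3 + 58*r^2 + 24*r - 3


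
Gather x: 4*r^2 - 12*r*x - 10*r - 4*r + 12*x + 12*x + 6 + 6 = 4*r^2 - 14*r + x*(24 - 12*r) + 12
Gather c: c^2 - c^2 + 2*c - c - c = 0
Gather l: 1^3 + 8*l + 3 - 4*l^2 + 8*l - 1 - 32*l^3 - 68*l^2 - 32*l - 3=-32*l^3 - 72*l^2 - 16*l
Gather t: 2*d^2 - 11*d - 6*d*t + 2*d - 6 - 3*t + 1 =2*d^2 - 9*d + t*(-6*d - 3) - 5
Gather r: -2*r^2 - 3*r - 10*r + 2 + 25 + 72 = -2*r^2 - 13*r + 99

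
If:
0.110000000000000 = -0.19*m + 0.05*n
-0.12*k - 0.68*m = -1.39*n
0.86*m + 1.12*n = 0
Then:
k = 7.01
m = -0.48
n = 0.37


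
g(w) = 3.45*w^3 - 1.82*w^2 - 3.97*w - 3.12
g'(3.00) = 78.26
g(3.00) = 61.74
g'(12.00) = 1442.75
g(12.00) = 5648.76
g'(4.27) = 169.20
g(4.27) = 215.34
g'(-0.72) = 4.02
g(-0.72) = -2.49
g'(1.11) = 4.74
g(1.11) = -5.05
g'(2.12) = 34.83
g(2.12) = 13.16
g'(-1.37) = 20.44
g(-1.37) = -9.97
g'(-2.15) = 51.70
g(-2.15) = -37.28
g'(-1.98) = 43.81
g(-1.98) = -29.17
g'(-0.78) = 5.17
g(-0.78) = -2.77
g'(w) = 10.35*w^2 - 3.64*w - 3.97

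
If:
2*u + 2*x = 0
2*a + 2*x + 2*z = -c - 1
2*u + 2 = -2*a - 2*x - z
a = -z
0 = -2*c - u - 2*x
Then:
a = -2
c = 1/3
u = 2/3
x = -2/3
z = 2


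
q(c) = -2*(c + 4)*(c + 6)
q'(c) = -4*c - 20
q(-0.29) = -42.37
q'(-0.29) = -18.84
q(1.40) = -79.92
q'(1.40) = -25.60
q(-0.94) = -30.97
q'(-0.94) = -16.24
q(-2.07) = -15.17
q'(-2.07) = -11.72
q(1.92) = -93.77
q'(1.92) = -27.68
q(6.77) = -275.07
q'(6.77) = -47.08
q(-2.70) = -8.58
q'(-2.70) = -9.20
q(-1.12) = -28.11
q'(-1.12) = -15.52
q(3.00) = -126.00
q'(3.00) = -32.00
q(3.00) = -126.00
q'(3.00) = -32.00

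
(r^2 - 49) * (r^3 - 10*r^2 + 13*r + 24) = r^5 - 10*r^4 - 36*r^3 + 514*r^2 - 637*r - 1176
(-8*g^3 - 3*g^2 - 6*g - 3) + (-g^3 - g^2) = -9*g^3 - 4*g^2 - 6*g - 3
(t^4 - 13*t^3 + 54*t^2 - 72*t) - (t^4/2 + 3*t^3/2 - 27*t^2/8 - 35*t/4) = t^4/2 - 29*t^3/2 + 459*t^2/8 - 253*t/4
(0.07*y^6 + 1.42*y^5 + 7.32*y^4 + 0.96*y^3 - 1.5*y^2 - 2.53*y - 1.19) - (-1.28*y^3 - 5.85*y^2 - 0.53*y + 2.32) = 0.07*y^6 + 1.42*y^5 + 7.32*y^4 + 2.24*y^3 + 4.35*y^2 - 2.0*y - 3.51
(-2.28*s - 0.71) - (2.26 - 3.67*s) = 1.39*s - 2.97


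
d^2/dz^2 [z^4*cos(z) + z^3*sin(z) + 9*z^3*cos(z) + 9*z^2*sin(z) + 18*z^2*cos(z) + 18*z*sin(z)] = -z^4*cos(z) - 9*sqrt(2)*z^3*sin(z + pi/4) - 63*z^2*sin(z) - 84*z*sin(z) + 90*z*cos(z) + 18*sin(z) + 72*cos(z)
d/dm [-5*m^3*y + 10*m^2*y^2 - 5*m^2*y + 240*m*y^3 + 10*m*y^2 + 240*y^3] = 5*y*(-3*m^2 + 4*m*y - 2*m + 48*y^2 + 2*y)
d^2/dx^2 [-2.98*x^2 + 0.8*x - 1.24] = -5.96000000000000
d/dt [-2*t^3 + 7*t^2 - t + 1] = -6*t^2 + 14*t - 1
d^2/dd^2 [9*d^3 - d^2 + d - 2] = 54*d - 2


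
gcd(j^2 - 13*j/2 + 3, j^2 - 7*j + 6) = j - 6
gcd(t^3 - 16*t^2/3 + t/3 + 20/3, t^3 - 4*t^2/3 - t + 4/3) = t^2 - t/3 - 4/3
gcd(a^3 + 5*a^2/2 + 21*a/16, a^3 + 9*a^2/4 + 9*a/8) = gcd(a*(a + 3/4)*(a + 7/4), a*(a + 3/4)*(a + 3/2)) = a^2 + 3*a/4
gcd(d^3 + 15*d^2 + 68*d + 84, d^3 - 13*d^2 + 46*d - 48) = 1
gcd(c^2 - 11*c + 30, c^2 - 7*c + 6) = c - 6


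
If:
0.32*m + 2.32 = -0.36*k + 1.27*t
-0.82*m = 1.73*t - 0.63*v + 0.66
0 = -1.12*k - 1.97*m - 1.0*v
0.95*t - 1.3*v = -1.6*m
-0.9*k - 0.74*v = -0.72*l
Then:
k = -13.07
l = -10.87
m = 4.73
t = -0.69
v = 5.32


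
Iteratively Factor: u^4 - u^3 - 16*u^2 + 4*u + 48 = (u + 2)*(u^3 - 3*u^2 - 10*u + 24) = (u - 2)*(u + 2)*(u^2 - u - 12) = (u - 4)*(u - 2)*(u + 2)*(u + 3)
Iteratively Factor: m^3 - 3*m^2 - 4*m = (m + 1)*(m^2 - 4*m) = m*(m + 1)*(m - 4)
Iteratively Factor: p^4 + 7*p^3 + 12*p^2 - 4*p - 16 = (p + 2)*(p^3 + 5*p^2 + 2*p - 8) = (p + 2)*(p + 4)*(p^2 + p - 2) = (p + 2)^2*(p + 4)*(p - 1)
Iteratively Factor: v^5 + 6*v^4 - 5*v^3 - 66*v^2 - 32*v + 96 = (v + 4)*(v^4 + 2*v^3 - 13*v^2 - 14*v + 24) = (v + 2)*(v + 4)*(v^3 - 13*v + 12) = (v + 2)*(v + 4)^2*(v^2 - 4*v + 3) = (v - 1)*(v + 2)*(v + 4)^2*(v - 3)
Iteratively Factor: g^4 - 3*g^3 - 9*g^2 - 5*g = (g + 1)*(g^3 - 4*g^2 - 5*g) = g*(g + 1)*(g^2 - 4*g - 5) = g*(g + 1)^2*(g - 5)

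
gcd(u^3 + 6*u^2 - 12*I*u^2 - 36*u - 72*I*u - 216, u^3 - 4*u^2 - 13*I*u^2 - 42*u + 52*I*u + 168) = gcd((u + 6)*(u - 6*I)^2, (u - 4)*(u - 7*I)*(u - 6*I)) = u - 6*I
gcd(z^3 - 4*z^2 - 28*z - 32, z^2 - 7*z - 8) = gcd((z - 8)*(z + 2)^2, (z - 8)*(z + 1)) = z - 8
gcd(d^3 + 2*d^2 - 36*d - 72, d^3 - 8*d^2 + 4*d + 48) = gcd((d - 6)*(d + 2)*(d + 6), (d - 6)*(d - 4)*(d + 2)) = d^2 - 4*d - 12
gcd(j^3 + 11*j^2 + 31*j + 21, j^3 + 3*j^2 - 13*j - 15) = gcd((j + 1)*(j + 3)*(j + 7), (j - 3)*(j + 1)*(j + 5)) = j + 1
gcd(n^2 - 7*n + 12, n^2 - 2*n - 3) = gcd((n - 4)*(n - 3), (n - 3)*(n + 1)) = n - 3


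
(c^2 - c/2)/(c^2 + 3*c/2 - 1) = c/(c + 2)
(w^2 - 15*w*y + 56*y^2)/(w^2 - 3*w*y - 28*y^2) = (w - 8*y)/(w + 4*y)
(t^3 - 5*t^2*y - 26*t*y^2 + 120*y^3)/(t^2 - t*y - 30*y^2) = t - 4*y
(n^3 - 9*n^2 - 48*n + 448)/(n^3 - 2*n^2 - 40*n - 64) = (n^2 - n - 56)/(n^2 + 6*n + 8)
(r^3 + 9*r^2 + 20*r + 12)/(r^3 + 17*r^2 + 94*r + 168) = (r^2 + 3*r + 2)/(r^2 + 11*r + 28)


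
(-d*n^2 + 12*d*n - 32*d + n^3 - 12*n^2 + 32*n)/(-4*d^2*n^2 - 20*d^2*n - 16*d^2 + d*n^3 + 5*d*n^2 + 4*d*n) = (d*n^2 - 12*d*n + 32*d - n^3 + 12*n^2 - 32*n)/(d*(4*d*n^2 + 20*d*n + 16*d - n^3 - 5*n^2 - 4*n))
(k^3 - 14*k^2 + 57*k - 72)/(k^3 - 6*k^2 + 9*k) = (k - 8)/k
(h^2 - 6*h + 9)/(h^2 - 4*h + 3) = (h - 3)/(h - 1)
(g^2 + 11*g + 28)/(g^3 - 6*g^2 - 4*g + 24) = (g^2 + 11*g + 28)/(g^3 - 6*g^2 - 4*g + 24)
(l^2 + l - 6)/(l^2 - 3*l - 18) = (l - 2)/(l - 6)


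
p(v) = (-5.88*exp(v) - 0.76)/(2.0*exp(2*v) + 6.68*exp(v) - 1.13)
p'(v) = (-5.88*exp(v) - 0.76)*(-4.0*exp(2*v) - 6.68*exp(v))/(2.0*exp(2*v) + 6.68*exp(v) - 1.13)^2 - 5.88*exp(v)/(2.0*exp(2*v) + 6.68*exp(v) - 1.13) = (11.76*exp(2*v) + 3.04*exp(v) + 11.7212)*exp(v)/(4.0*exp(4*v) + 26.72*exp(3*v) + 40.1024*exp(2*v) - 15.0968*exp(v) + 1.2769)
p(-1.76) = -22.58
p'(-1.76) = 351.94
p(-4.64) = 0.77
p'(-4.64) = 0.10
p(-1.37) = -3.24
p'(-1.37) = 6.94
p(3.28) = -0.10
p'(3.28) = 0.09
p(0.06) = -0.85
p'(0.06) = 0.44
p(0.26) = -0.77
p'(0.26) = 0.39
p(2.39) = -0.21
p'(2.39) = 0.16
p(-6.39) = 0.69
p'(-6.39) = 0.02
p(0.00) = -0.88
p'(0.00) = 0.47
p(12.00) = 0.00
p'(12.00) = 0.00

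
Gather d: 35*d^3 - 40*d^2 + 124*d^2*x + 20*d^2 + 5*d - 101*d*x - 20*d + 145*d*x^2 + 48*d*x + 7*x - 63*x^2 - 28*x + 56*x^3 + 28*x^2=35*d^3 + d^2*(124*x - 20) + d*(145*x^2 - 53*x - 15) + 56*x^3 - 35*x^2 - 21*x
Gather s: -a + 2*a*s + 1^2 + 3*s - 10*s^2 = -a - 10*s^2 + s*(2*a + 3) + 1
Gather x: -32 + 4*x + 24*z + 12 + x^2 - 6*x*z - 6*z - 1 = x^2 + x*(4 - 6*z) + 18*z - 21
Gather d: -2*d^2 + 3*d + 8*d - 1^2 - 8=-2*d^2 + 11*d - 9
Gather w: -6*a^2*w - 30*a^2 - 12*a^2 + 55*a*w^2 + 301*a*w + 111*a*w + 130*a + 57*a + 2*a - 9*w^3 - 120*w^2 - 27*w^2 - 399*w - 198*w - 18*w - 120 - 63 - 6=-42*a^2 + 189*a - 9*w^3 + w^2*(55*a - 147) + w*(-6*a^2 + 412*a - 615) - 189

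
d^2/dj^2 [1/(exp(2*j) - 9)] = 4*(exp(2*j) + 9)*exp(2*j)/(exp(2*j) - 9)^3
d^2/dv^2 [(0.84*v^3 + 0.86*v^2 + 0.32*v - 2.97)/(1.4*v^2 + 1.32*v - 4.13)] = (-3.5527136788005e-15*v^4 + 10.716832*v^3 - 32.568144*v^2 + 64.136856*v - 11.868044)/(2.744*v^6 + 7.7616*v^5 - 16.96632*v^4 - 43.493472*v^3 + 50.050644*v^2 + 67.545324*v - 70.444997)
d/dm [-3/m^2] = 6/m^3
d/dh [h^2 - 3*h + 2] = 2*h - 3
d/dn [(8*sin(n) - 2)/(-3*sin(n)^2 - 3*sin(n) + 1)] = 2*(12*sin(n)^2 - 6*sin(n) + 1)*cos(n)/(3*sin(n)^2 + 3*sin(n) - 1)^2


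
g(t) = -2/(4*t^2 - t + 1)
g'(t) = -2*(1 - 8*t)/(4*t^2 - t + 1)^2 = 2*(8*t - 1)/(4*t^2 - t + 1)^2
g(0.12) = -2.13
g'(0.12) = -0.09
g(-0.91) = -0.38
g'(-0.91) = -0.61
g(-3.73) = -0.03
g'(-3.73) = -0.02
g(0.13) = -2.13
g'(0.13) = 0.09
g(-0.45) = -0.88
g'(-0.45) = -1.80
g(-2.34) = -0.08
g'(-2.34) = -0.06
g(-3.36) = -0.04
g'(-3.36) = -0.02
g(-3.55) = -0.04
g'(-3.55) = -0.02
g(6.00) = -0.01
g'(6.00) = 0.00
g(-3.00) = -0.05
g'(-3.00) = -0.03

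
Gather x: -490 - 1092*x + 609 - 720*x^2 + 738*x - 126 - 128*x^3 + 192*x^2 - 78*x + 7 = -128*x^3 - 528*x^2 - 432*x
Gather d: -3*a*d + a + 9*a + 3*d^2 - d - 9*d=10*a + 3*d^2 + d*(-3*a - 10)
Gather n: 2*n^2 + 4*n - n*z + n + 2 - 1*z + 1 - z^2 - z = 2*n^2 + n*(5 - z) - z^2 - 2*z + 3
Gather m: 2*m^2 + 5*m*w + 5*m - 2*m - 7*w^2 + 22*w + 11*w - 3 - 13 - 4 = 2*m^2 + m*(5*w + 3) - 7*w^2 + 33*w - 20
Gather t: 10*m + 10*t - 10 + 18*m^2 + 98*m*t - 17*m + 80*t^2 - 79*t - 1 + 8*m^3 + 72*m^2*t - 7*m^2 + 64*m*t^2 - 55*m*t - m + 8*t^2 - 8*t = 8*m^3 + 11*m^2 - 8*m + t^2*(64*m + 88) + t*(72*m^2 + 43*m - 77) - 11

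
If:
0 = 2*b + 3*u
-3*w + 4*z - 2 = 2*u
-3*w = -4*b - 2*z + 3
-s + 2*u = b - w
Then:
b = 3*z/4 + 3/8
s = -z/12 - 11/8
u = -z/2 - 1/4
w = 5*z/3 - 1/2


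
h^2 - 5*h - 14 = (h - 7)*(h + 2)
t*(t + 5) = t^2 + 5*t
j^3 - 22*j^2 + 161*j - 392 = (j - 8)*(j - 7)^2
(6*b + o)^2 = 36*b^2 + 12*b*o + o^2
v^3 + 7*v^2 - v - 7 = (v - 1)*(v + 1)*(v + 7)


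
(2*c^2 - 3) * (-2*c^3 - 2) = -4*c^5 + 6*c^3 - 4*c^2 + 6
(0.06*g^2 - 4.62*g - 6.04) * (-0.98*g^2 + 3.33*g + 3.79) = -0.0588*g^4 + 4.7274*g^3 - 9.238*g^2 - 37.623*g - 22.8916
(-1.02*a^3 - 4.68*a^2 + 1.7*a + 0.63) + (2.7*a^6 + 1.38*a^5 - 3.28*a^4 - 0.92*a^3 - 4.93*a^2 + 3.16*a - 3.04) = 2.7*a^6 + 1.38*a^5 - 3.28*a^4 - 1.94*a^3 - 9.61*a^2 + 4.86*a - 2.41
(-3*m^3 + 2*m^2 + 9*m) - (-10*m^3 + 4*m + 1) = 7*m^3 + 2*m^2 + 5*m - 1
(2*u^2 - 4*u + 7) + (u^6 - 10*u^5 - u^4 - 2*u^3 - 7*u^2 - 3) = u^6 - 10*u^5 - u^4 - 2*u^3 - 5*u^2 - 4*u + 4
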